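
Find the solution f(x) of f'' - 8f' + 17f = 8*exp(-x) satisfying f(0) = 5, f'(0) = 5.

Characteristic equation r² - 8r + 17 = 0 has discriminant (-8)² - 4·(17) = -4 < 0, so r = 4 ± i.
Hence f_h = C1*cos(x)*exp(4*x) + C2*exp(4*x)*sin(x).
Try f_p = A*exp(-x). Substituting into the equation and dividing by exp(-x) gives A = 4/13, so f_p = 4*exp(-x)/13.
General solution: f = 4*exp(-x)/13 + C1*cos(x)*exp(4*x) + C2*exp(4*x)*sin(x).
Apply the initial conditions: f(0) = 4/13 + C1 = 5 and f'(0) = -4/13 + C2 + 4*C1 = 5. Solving gives C1 = 61/13, C2 = -175/13.

f = 4*exp(-x)/13 - 175*exp(4*x)*sin(x)/13 + 61*cos(x)*exp(4*x)/13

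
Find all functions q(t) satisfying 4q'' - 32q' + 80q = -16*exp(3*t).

q = -4*exp(3*t)/5 + C1*cos(2*t)*exp(4*t) + C2*exp(4*t)*sin(2*t)

Divide through by 4: q'' - 8q' + 20q = -4*exp(3*t).
Characteristic equation r² - 8r + 20 = 0 has discriminant (-8)² - 4·(20) = -16 < 0, so r = 4 ± 2i.
Hence q_h = C1*cos(2*t)*exp(4*t) + C2*exp(4*t)*sin(2*t).
Try q_p = A*exp(3*t). Substituting into the equation and dividing by exp(3*t) gives A = -4/5, so q_p = -4*exp(3*t)/5.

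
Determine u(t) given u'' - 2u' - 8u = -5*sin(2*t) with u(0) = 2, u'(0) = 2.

u = -cos(2*t)/8 + 3*sin(2*t)/8 + 11*exp(4*t)/12 + 29*exp(-2*t)/24

Characteristic equation r² - 2r - 8 = 0 factors as (r + 2)(r - 4) = 0, so r = -2, 4.
Hence u_h = C1*exp(-2*t) + C2*exp(4*t).
Try u_p = A*cos(2*t) + B*sin(2*t). Substituting and equating the coefficients of cos(2t) and sin(2t) gives A = -1/8, B = 3/8, so u_p = -cos(2*t)/8 + 3*sin(2*t)/8.
General solution: u = -cos(2*t)/8 + 3*sin(2*t)/8 + C1*exp(-2*t) + C2*exp(4*t).
Apply the initial conditions: u(0) = -1/8 + C1 + C2 = 2 and u'(0) = 3/4 - 2*C1 + 4*C2 = 2. Solving gives C1 = 29/24, C2 = 11/12.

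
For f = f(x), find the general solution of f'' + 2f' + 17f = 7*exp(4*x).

Characteristic equation r² + 2r + 17 = 0 has discriminant (2)² - 4·(17) = -64 < 0, so r = -1 ± 4i.
Hence f_h = C1*cos(4*x)*exp(-x) + C2*exp(-x)*sin(4*x).
Try f_p = A*exp(4*x). Substituting into the equation and dividing by exp(4*x) gives A = 7/41, so f_p = 7*exp(4*x)/41.

f = 7*exp(4*x)/41 + C1*cos(4*x)*exp(-x) + C2*exp(-x)*sin(4*x)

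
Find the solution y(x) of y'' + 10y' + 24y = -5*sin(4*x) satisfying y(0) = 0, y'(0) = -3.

Characteristic equation r² + 10r + 24 = 0 factors as (r + 6)(r + 4) = 0, so r = -6, -4.
Hence y_h = C1*exp(-6*x) + C2*exp(-4*x).
Try y_p = A*cos(4*x) + B*sin(4*x). Substituting and equating the coefficients of cos(4x) and sin(4x) gives A = 25/208, B = -5/208, so y_p = -5*sin(4*x)/208 + 25*cos(4*x)/208.
General solution: y = -5*sin(4*x)/208 + 25*cos(4*x)/208 + C1*exp(-6*x) + C2*exp(-4*x).
Apply the initial conditions: y(0) = 25/208 + C1 + C2 = 0 and y'(0) = -5/52 - 6*C1 - 4*C2 = -3. Solving gives C1 = 22/13, C2 = -29/16.

y = -29*exp(-4*x)/16 - 5*sin(4*x)/208 + 22*exp(-6*x)/13 + 25*cos(4*x)/208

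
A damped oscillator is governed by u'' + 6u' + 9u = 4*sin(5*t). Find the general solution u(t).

Characteristic equation r² + 6r + 9 = 0 has discriminant (6)² - 4·(9) = 0, so r = -3 is a repeated root.
Hence u_h = (C1 + C2*t)*exp(-3*t).
Try u_p = A*cos(5*t) + B*sin(5*t). Substituting and equating the coefficients of cos(5t) and sin(5t) gives A = -30/289, B = -16/289, so u_p = -30*cos(5*t)/289 - 16*sin(5*t)/289.

u = -30*cos(5*t)/289 - 16*sin(5*t)/289 + C1*exp(-3*t) + C2*t*exp(-3*t)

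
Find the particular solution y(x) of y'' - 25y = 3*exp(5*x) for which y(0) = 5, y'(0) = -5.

y = 197*exp(5*x)/100 + 303*exp(-5*x)/100 + 3*x*exp(5*x)/10

Characteristic equation r² - 25 = 0 factors as (r - 5)(r + 5) = 0, so r = 5, -5.
Hence y_h = C1*exp(5*x) + C2*exp(-5*x).
Since exp(5*x) solves the homogeneous equation (r = 5 is a root of multiplicity 1), multiply the trial by x. Try y_p = A*x*exp(5*x). Substituting into the equation and dividing by exp(5*x) gives A = 3/10, so y_p = 3*x*exp(5*x)/10.
General solution: y = C1*exp(5*x) + C2*exp(-5*x) + 3*x*exp(5*x)/10.
Apply the initial conditions: y(0) = C1 + C2 = 5 and y'(0) = 3/10 - 5*C2 + 5*C1 = -5. Solving gives C1 = 197/100, C2 = 303/100.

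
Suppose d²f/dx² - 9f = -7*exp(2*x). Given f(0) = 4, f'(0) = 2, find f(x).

f = 7*exp(2*x)/5 + 7*exp(3*x)/6 + 43*exp(-3*x)/30

Characteristic equation r² - 9 = 0 factors as (r - 3)(r + 3) = 0, so r = 3, -3.
Hence f_h = C1*exp(3*x) + C2*exp(-3*x).
Try f_p = A*exp(2*x). Substituting into the equation and dividing by exp(2*x) gives A = 7/5, so f_p = 7*exp(2*x)/5.
General solution: f = 7*exp(2*x)/5 + C1*exp(3*x) + C2*exp(-3*x).
Apply the initial conditions: f(0) = 7/5 + C1 + C2 = 4 and f'(0) = 14/5 - 3*C2 + 3*C1 = 2. Solving gives C1 = 7/6, C2 = 43/30.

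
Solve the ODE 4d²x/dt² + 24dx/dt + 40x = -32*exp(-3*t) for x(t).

x = -8*exp(-3*t) + C1*cos(t)*exp(-3*t) + C2*exp(-3*t)*sin(t)

Divide through by 4: x'' + 6x' + 10x = -8*exp(-3*t).
Characteristic equation r² + 6r + 10 = 0 has discriminant (6)² - 4·(10) = -4 < 0, so r = -3 ± i.
Hence x_h = C1*cos(t)*exp(-3*t) + C2*exp(-3*t)*sin(t).
Try x_p = A*exp(-3*t). Substituting into the equation and dividing by exp(-3*t) gives A = -8, so x_p = -8*exp(-3*t).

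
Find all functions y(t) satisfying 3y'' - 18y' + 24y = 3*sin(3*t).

Divide through by 3: y'' - 6y' + 8y = sin(3*t).
Characteristic equation r² - 6r + 8 = 0 factors as (r - 2)(r - 4) = 0, so r = 2, 4.
Hence y_h = C1*exp(2*t) + C2*exp(4*t).
Try y_p = A*cos(3*t) + B*sin(3*t). Substituting and equating the coefficients of cos(3t) and sin(3t) gives A = 18/325, B = -1/325, so y_p = -sin(3*t)/325 + 18*cos(3*t)/325.

y = -sin(3*t)/325 + 18*cos(3*t)/325 + C1*exp(2*t) + C2*exp(4*t)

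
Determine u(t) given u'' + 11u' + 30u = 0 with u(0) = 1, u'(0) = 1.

u = -6*exp(-6*t) + 7*exp(-5*t)

Characteristic equation r² + 11r + 30 = 0 factors as (r + 6)(r + 5) = 0, so r = -6, -5.
Hence u_h = C1*exp(-6*t) + C2*exp(-5*t).
Apply the initial conditions: u(0) = C1 + C2 = 1 and u'(0) = -6*C1 - 5*C2 = 1. Solving gives C1 = -6, C2 = 7.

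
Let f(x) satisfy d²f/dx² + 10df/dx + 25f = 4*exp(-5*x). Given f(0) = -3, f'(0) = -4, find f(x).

f = -3*exp(-5*x) - 19*x*exp(-5*x) + 2*x**2*exp(-5*x)

Characteristic equation r² + 10r + 25 = 0 has discriminant (10)² - 4·(25) = 0, so r = -5 is a repeated root.
Hence f_h = (C1 + C2*x)*exp(-5*x).
Since exp(-5*x) solves the homogeneous equation (r = -5 is a root of multiplicity 2), multiply the trial by x^2. Try f_p = A*x^2*exp(-5*x). Substituting into the equation and dividing by exp(-5*x) gives A = 2, so f_p = 2*x^2*exp(-5*x).
General solution: f = C1*exp(-5*x) + 2*x^2*exp(-5*x) + C2*x*exp(-5*x).
Apply the initial conditions: f(0) = C1 = -3 and f'(0) = C2 - 5*C1 = -4. Solving gives C1 = -3, C2 = -19.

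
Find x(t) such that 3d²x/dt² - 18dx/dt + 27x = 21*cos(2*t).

x = -84*sin(2*t)/169 + 35*cos(2*t)/169 + C1*exp(3*t) + C2*t*exp(3*t)

Divide through by 3: x'' - 6x' + 9x = 7*cos(2*t).
Characteristic equation r² - 6r + 9 = 0 has discriminant (-6)² - 4·(9) = 0, so r = 3 is a repeated root.
Hence x_h = (C1 + C2*t)*exp(3*t).
Try x_p = A*cos(2*t) + B*sin(2*t). Substituting and equating the coefficients of cos(2t) and sin(2t) gives A = 35/169, B = -84/169, so x_p = -84*sin(2*t)/169 + 35*cos(2*t)/169.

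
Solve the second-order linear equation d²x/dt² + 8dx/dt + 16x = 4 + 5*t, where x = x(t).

Characteristic equation r² + 8r + 16 = 0 has discriminant (8)² - 4·(16) = 0, so r = -4 is a repeated root.
Hence x_h = (C1 + C2*t)*exp(-4*t).
For the particular solution try x_p = A0 + A1*t. Substituting and matching coefficients of each power of t gives A0 = 3/32, A1 = 5/16, so x_p = 3/32 + 5*t/16.

x = 3/32 + 5*t/16 + C1*exp(-4*t) + C2*t*exp(-4*t)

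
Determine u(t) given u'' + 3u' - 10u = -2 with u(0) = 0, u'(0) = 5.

Characteristic equation r² + 3r - 10 = 0 factors as (r - 2)(r + 5) = 0, so r = 2, -5.
Hence u_h = C1*exp(2*t) + C2*exp(-5*t).
For the particular solution try u_p = A0. Substituting and matching coefficients of each power of t gives A0 = 1/5, so u_p = 1/5.
General solution: u = 1/5 + C1*exp(2*t) + C2*exp(-5*t).
Apply the initial conditions: u(0) = 1/5 + C1 + C2 = 0 and u'(0) = -5*C2 + 2*C1 = 5. Solving gives C1 = 4/7, C2 = -27/35.

u = 1/5 - 27*exp(-5*t)/35 + 4*exp(2*t)/7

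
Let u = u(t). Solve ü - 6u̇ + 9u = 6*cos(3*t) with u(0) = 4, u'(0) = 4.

Characteristic equation r² - 6r + 9 = 0 has discriminant (-6)² - 4·(9) = 0, so r = 3 is a repeated root.
Hence u_h = (C1 + C2*t)*exp(3*t).
Try u_p = A*cos(3*t) + B*sin(3*t). Substituting and equating the coefficients of cos(3t) and sin(3t) gives A = 0, B = -1/3, so u_p = -sin(3*t)/3.
General solution: u = -sin(3*t)/3 + C1*exp(3*t) + C2*t*exp(3*t).
Apply the initial conditions: u(0) = C1 = 4 and u'(0) = -1 + C2 + 3*C1 = 4. Solving gives C1 = 4, C2 = -7.

u = 4*exp(3*t) - sin(3*t)/3 - 7*t*exp(3*t)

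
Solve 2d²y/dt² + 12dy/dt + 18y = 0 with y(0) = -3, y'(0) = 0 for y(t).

Divide through by 2: y'' + 6y' + 9y = 0.
Characteristic equation r² + 6r + 9 = 0 has discriminant (6)² - 4·(9) = 0, so r = -3 is a repeated root.
Hence y_h = (C1 + C2*t)*exp(-3*t).
Apply the initial conditions: y(0) = C1 = -3 and y'(0) = C2 - 3*C1 = 0. Solving gives C1 = -3, C2 = -9.

y = -3*exp(-3*t) - 9*t*exp(-3*t)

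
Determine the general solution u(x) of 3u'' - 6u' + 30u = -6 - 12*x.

u = -7/25 - 2*x/5 + C1*cos(3*x)*exp(x) + C2*exp(x)*sin(3*x)

Divide through by 3: u'' - 2u' + 10u = -2 - 4*x.
Characteristic equation r² - 2r + 10 = 0 has discriminant (-2)² - 4·(10) = -36 < 0, so r = 1 ± 3i.
Hence u_h = C1*cos(3*x)*exp(x) + C2*exp(x)*sin(3*x).
For the particular solution try u_p = A0 + A1*x. Substituting and matching coefficients of each power of x gives A0 = -7/25, A1 = -2/5, so u_p = -7/25 - 2*x/5.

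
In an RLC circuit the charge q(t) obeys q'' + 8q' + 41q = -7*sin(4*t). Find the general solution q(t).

Characteristic equation r² + 8r + 41 = 0 has discriminant (8)² - 4·(41) = -100 < 0, so r = -4 ± 5i.
Hence q_h = C1*cos(5*t)*exp(-4*t) + C2*exp(-4*t)*sin(5*t).
Try q_p = A*cos(4*t) + B*sin(4*t). Substituting and equating the coefficients of cos(4t) and sin(4t) gives A = 224/1649, B = -175/1649, so q_p = -175*sin(4*t)/1649 + 224*cos(4*t)/1649.

q = -175*sin(4*t)/1649 + 224*cos(4*t)/1649 + C1*cos(5*t)*exp(-4*t) + C2*exp(-4*t)*sin(5*t)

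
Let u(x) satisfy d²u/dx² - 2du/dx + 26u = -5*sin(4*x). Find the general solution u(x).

Characteristic equation r² - 2r + 26 = 0 has discriminant (-2)² - 4·(26) = -100 < 0, so r = 1 ± 5i.
Hence u_h = C1*cos(5*x)*exp(x) + C2*exp(x)*sin(5*x).
Try u_p = A*cos(4*x) + B*sin(4*x). Substituting and equating the coefficients of cos(4x) and sin(4x) gives A = -10/41, B = -25/82, so u_p = -25*sin(4*x)/82 - 10*cos(4*x)/41.

u = -25*sin(4*x)/82 - 10*cos(4*x)/41 + C1*cos(5*x)*exp(x) + C2*exp(x)*sin(5*x)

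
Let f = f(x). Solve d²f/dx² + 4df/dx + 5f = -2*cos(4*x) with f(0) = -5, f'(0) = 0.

f = -32*sin(4*x)/377 + 22*cos(4*x)/377 - 3686*exp(-2*x)*sin(x)/377 - 1907*cos(x)*exp(-2*x)/377

Characteristic equation r² + 4r + 5 = 0 has discriminant (4)² - 4·(5) = -4 < 0, so r = -2 ± i.
Hence f_h = C1*cos(x)*exp(-2*x) + C2*exp(-2*x)*sin(x).
Try f_p = A*cos(4*x) + B*sin(4*x). Substituting and equating the coefficients of cos(4x) and sin(4x) gives A = 22/377, B = -32/377, so f_p = -32*sin(4*x)/377 + 22*cos(4*x)/377.
General solution: f = -32*sin(4*x)/377 + 22*cos(4*x)/377 + C1*cos(x)*exp(-2*x) + C2*exp(-2*x)*sin(x).
Apply the initial conditions: f(0) = 22/377 + C1 = -5 and f'(0) = -128/377 + C2 - 2*C1 = 0. Solving gives C1 = -1907/377, C2 = -3686/377.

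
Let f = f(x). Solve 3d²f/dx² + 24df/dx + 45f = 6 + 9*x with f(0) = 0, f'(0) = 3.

Divide through by 3: f'' + 8f' + 15f = 2 + 3*x.
Characteristic equation r² + 8r + 15 = 0 factors as (r + 3)(r + 5) = 0, so r = -3, -5.
Hence f_h = C1*exp(-3*x) + C2*exp(-5*x).
For the particular solution try f_p = A0 + A1*x. Substituting and matching coefficients of each power of x gives A0 = 2/75, A1 = 1/5, so f_p = 2/75 + x/5.
General solution: f = 2/75 + x/5 + C1*exp(-3*x) + C2*exp(-5*x).
Apply the initial conditions: f(0) = 2/75 + C1 + C2 = 0 and f'(0) = 1/5 - 5*C2 - 3*C1 = 3. Solving gives C1 = 4/3, C2 = -34/25.

f = 2/75 - 34*exp(-5*x)/25 + x/5 + 4*exp(-3*x)/3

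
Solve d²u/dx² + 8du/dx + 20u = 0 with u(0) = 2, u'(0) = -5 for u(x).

Characteristic equation r² + 8r + 20 = 0 has discriminant (8)² - 4·(20) = -16 < 0, so r = -4 ± 2i.
Hence u_h = C1*cos(2*x)*exp(-4*x) + C2*exp(-4*x)*sin(2*x).
Apply the initial conditions: u(0) = C1 = 2 and u'(0) = -4*C1 + 2*C2 = -5. Solving gives C1 = 2, C2 = 3/2.

u = 2*cos(2*x)*exp(-4*x) + 3*exp(-4*x)*sin(2*x)/2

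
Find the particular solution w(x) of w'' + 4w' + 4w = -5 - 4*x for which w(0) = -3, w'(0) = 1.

w = -1/4 - x - 11*exp(-2*x)/4 - 7*x*exp(-2*x)/2

Characteristic equation r² + 4r + 4 = 0 has discriminant (4)² - 4·(4) = 0, so r = -2 is a repeated root.
Hence w_h = (C1 + C2*x)*exp(-2*x).
For the particular solution try w_p = A0 + A1*x. Substituting and matching coefficients of each power of x gives A0 = -1/4, A1 = -1, so w_p = -1/4 - x.
General solution: w = -1/4 - x + C1*exp(-2*x) + C2*x*exp(-2*x).
Apply the initial conditions: w(0) = -1/4 + C1 = -3 and w'(0) = -1 + C2 - 2*C1 = 1. Solving gives C1 = -11/4, C2 = -7/2.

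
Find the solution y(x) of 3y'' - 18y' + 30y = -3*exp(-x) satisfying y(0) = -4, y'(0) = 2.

y = -exp(-x)/17 - 67*cos(x)*exp(3*x)/17 + 234*exp(3*x)*sin(x)/17

Divide through by 3: y'' - 6y' + 10y = -exp(-x).
Characteristic equation r² - 6r + 10 = 0 has discriminant (-6)² - 4·(10) = -4 < 0, so r = 3 ± i.
Hence y_h = C1*cos(x)*exp(3*x) + C2*exp(3*x)*sin(x).
Try y_p = A*exp(-x). Substituting into the equation and dividing by exp(-x) gives A = -1/17, so y_p = -exp(-x)/17.
General solution: y = -exp(-x)/17 + C1*cos(x)*exp(3*x) + C2*exp(3*x)*sin(x).
Apply the initial conditions: y(0) = -1/17 + C1 = -4 and y'(0) = 1/17 + C2 + 3*C1 = 2. Solving gives C1 = -67/17, C2 = 234/17.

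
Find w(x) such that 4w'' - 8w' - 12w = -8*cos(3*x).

w = sin(3*x)/15 + 2*cos(3*x)/15 + C1*exp(3*x) + C2*exp(-x)

Divide through by 4: w'' - 2w' - 3w = -2*cos(3*x).
Characteristic equation r² - 2r - 3 = 0 factors as (r - 3)(r + 1) = 0, so r = 3, -1.
Hence w_h = C1*exp(3*x) + C2*exp(-x).
Try w_p = A*cos(3*x) + B*sin(3*x). Substituting and equating the coefficients of cos(3x) and sin(3x) gives A = 2/15, B = 1/15, so w_p = sin(3*x)/15 + 2*cos(3*x)/15.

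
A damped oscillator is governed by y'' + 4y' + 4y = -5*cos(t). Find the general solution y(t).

y = -4*sin(t)/5 - 3*cos(t)/5 + C1*exp(-2*t) + C2*t*exp(-2*t)

Characteristic equation r² + 4r + 4 = 0 has discriminant (4)² - 4·(4) = 0, so r = -2 is a repeated root.
Hence y_h = (C1 + C2*t)*exp(-2*t).
Try y_p = A*cos(t) + B*sin(t). Substituting and equating the coefficients of cos(t) and sin(t) gives A = -3/5, B = -4/5, so y_p = -4*sin(t)/5 - 3*cos(t)/5.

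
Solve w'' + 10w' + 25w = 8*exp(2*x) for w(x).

w = 8*exp(2*x)/49 + C1*exp(-5*x) + C2*x*exp(-5*x)

Characteristic equation r² + 10r + 25 = 0 has discriminant (10)² - 4·(25) = 0, so r = -5 is a repeated root.
Hence w_h = (C1 + C2*x)*exp(-5*x).
Try w_p = A*exp(2*x). Substituting into the equation and dividing by exp(2*x) gives A = 8/49, so w_p = 8*exp(2*x)/49.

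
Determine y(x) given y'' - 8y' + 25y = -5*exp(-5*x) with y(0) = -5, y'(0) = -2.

y = -exp(-5*x)/18 - 89*cos(3*x)*exp(4*x)/18 + 35*exp(4*x)*sin(3*x)/6

Characteristic equation r² - 8r + 25 = 0 has discriminant (-8)² - 4·(25) = -36 < 0, so r = 4 ± 3i.
Hence y_h = C1*cos(3*x)*exp(4*x) + C2*exp(4*x)*sin(3*x).
Try y_p = A*exp(-5*x). Substituting into the equation and dividing by exp(-5*x) gives A = -1/18, so y_p = -exp(-5*x)/18.
General solution: y = -exp(-5*x)/18 + C1*cos(3*x)*exp(4*x) + C2*exp(4*x)*sin(3*x).
Apply the initial conditions: y(0) = -1/18 + C1 = -5 and y'(0) = 5/18 + 3*C2 + 4*C1 = -2. Solving gives C1 = -89/18, C2 = 35/6.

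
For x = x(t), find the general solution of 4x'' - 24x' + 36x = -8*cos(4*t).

Divide through by 4: x'' - 6x' + 9x = -2*cos(4*t).
Characteristic equation r² - 6r + 9 = 0 has discriminant (-6)² - 4·(9) = 0, so r = 3 is a repeated root.
Hence x_h = (C1 + C2*t)*exp(3*t).
Try x_p = A*cos(4*t) + B*sin(4*t). Substituting and equating the coefficients of cos(4t) and sin(4t) gives A = 14/625, B = 48/625, so x_p = 14*cos(4*t)/625 + 48*sin(4*t)/625.

x = 14*cos(4*t)/625 + 48*sin(4*t)/625 + C1*exp(3*t) + C2*t*exp(3*t)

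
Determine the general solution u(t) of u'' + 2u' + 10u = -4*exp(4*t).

u = -2*exp(4*t)/17 + C1*cos(3*t)*exp(-t) + C2*exp(-t)*sin(3*t)

Characteristic equation r² + 2r + 10 = 0 has discriminant (2)² - 4·(10) = -36 < 0, so r = -1 ± 3i.
Hence u_h = C1*cos(3*t)*exp(-t) + C2*exp(-t)*sin(3*t).
Try u_p = A*exp(4*t). Substituting into the equation and dividing by exp(4*t) gives A = -2/17, so u_p = -2*exp(4*t)/17.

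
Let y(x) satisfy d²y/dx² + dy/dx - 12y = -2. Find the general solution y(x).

Characteristic equation r² + r - 12 = 0 factors as (r + 4)(r - 3) = 0, so r = -4, 3.
Hence y_h = C1*exp(-4*x) + C2*exp(3*x).
For the particular solution try y_p = A0. Substituting and matching coefficients of each power of x gives A0 = 1/6, so y_p = 1/6.

y = 1/6 + C1*exp(-4*x) + C2*exp(3*x)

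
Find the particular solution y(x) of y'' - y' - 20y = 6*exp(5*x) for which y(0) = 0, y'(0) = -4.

Characteristic equation r² - r - 20 = 0 factors as (r - 5)(r + 4) = 0, so r = 5, -4.
Hence y_h = C1*exp(5*x) + C2*exp(-4*x).
Since exp(5*x) solves the homogeneous equation (r = 5 is a root of multiplicity 1), multiply the trial by x. Try y_p = A*x*exp(5*x). Substituting into the equation and dividing by exp(5*x) gives A = 2/3, so y_p = 2*x*exp(5*x)/3.
General solution: y = C1*exp(5*x) + C2*exp(-4*x) + 2*x*exp(5*x)/3.
Apply the initial conditions: y(0) = C1 + C2 = 0 and y'(0) = 2/3 - 4*C2 + 5*C1 = -4. Solving gives C1 = -14/27, C2 = 14/27.

y = -14*exp(5*x)/27 + 14*exp(-4*x)/27 + 2*x*exp(5*x)/3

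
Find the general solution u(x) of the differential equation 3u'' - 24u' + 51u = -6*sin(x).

u = -sin(x)/10 - cos(x)/20 + C1*cos(x)*exp(4*x) + C2*exp(4*x)*sin(x)

Divide through by 3: u'' - 8u' + 17u = -2*sin(x).
Characteristic equation r² - 8r + 17 = 0 has discriminant (-8)² - 4·(17) = -4 < 0, so r = 4 ± i.
Hence u_h = C1*cos(x)*exp(4*x) + C2*exp(4*x)*sin(x).
Try u_p = A*cos(x) + B*sin(x). Substituting and equating the coefficients of cos(x) and sin(x) gives A = -1/20, B = -1/10, so u_p = -sin(x)/10 - cos(x)/20.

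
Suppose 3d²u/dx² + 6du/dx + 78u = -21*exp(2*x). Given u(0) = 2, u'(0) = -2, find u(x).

Divide through by 3: u'' + 2u' + 26u = -7*exp(2*x).
Characteristic equation r² + 2r + 26 = 0 has discriminant (2)² - 4·(26) = -100 < 0, so r = -1 ± 5i.
Hence u_h = C1*cos(5*x)*exp(-x) + C2*exp(-x)*sin(5*x).
Try u_p = A*exp(2*x). Substituting into the equation and dividing by exp(2*x) gives A = -7/34, so u_p = -7*exp(2*x)/34.
General solution: u = -7*exp(2*x)/34 + C1*cos(5*x)*exp(-x) + C2*exp(-x)*sin(5*x).
Apply the initial conditions: u(0) = -7/34 + C1 = 2 and u'(0) = -7/17 - C1 + 5*C2 = -2. Solving gives C1 = 75/34, C2 = 21/170.

u = -7*exp(2*x)/34 + 21*exp(-x)*sin(5*x)/170 + 75*cos(5*x)*exp(-x)/34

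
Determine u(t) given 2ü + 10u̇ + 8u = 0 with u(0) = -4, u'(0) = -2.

Divide through by 2: u'' + 5u' + 4u = 0.
Characteristic equation r² + 5r + 4 = 0 factors as (r + 1)(r + 4) = 0, so r = -1, -4.
Hence u_h = C1*exp(-t) + C2*exp(-4*t).
Apply the initial conditions: u(0) = C1 + C2 = -4 and u'(0) = -C1 - 4*C2 = -2. Solving gives C1 = -6, C2 = 2.

u = -6*exp(-t) + 2*exp(-4*t)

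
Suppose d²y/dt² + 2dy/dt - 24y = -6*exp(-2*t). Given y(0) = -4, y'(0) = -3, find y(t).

Characteristic equation r² + 2r - 24 = 0 factors as (r + 6)(r - 4) = 0, so r = -6, 4.
Hence y_h = C1*exp(-6*t) + C2*exp(4*t).
Try y_p = A*exp(-2*t). Substituting into the equation and dividing by exp(-2*t) gives A = 1/4, so y_p = exp(-2*t)/4.
General solution: y = exp(-2*t)/4 + C1*exp(-6*t) + C2*exp(4*t).
Apply the initial conditions: y(0) = 1/4 + C1 + C2 = -4 and y'(0) = -1/2 - 6*C1 + 4*C2 = -3. Solving gives C1 = -29/20, C2 = -14/5.

y = -29*exp(-6*t)/20 - 14*exp(4*t)/5 + exp(-2*t)/4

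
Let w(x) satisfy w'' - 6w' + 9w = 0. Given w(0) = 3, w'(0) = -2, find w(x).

Characteristic equation r² - 6r + 9 = 0 has discriminant (-6)² - 4·(9) = 0, so r = 3 is a repeated root.
Hence w_h = (C1 + C2*x)*exp(3*x).
Apply the initial conditions: w(0) = C1 = 3 and w'(0) = C2 + 3*C1 = -2. Solving gives C1 = 3, C2 = -11.

w = 3*exp(3*x) - 11*x*exp(3*x)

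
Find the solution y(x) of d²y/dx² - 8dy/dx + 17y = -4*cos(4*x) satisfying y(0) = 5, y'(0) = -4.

Characteristic equation r² - 8r + 17 = 0 has discriminant (-8)² - 4·(17) = -4 < 0, so r = 4 ± i.
Hence y_h = C1*cos(x)*exp(4*x) + C2*exp(4*x)*sin(x).
Try y_p = A*cos(4*x) + B*sin(4*x). Substituting and equating the coefficients of cos(4x) and sin(4x) gives A = -4/1025, B = 128/1025, so y_p = -4*cos(4*x)/1025 + 128*sin(4*x)/1025.
General solution: y = -4*cos(4*x)/1025 + 128*sin(4*x)/1025 + C1*cos(x)*exp(4*x) + C2*exp(4*x)*sin(x).
Apply the initial conditions: y(0) = -4/1025 + C1 = 5 and y'(0) = 512/1025 + C2 + 4*C1 = -4. Solving gives C1 = 5129/1025, C2 = -25128/1025.

y = -4*cos(4*x)/1025 + 128*sin(4*x)/1025 - 25128*exp(4*x)*sin(x)/1025 + 5129*cos(x)*exp(4*x)/1025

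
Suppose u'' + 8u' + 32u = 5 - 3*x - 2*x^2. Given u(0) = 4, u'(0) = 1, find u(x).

Characteristic equation r² + 8r + 32 = 0 has discriminant (8)² - 4·(32) = -64 < 0, so r = -4 ± 4i.
Hence u_h = C1*cos(4*x)*exp(-4*x) + C2*exp(-4*x)*sin(4*x).
For the particular solution try u_p = A0 + A1*x + A2*x^2. Substituting and matching coefficients of each power of x gives A0 = 45/256, A1 = -1/16, A2 = -1/16, so u_p = 45/256 - x/16 - x^2/16.
General solution: u = 45/256 - x/16 - x^2/16 + C1*cos(4*x)*exp(-4*x) + C2*exp(-4*x)*sin(4*x).
Apply the initial conditions: u(0) = 45/256 + C1 = 4 and u'(0) = -1/16 - 4*C1 + 4*C2 = 1. Solving gives C1 = 979/256, C2 = 1047/256.

u = 45/256 - x/16 - x**2/16 + 979*cos(4*x)*exp(-4*x)/256 + 1047*exp(-4*x)*sin(4*x)/256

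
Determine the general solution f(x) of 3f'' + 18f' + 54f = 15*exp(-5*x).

f = 5*exp(-5*x)/13 + C1*cos(3*x)*exp(-3*x) + C2*exp(-3*x)*sin(3*x)

Divide through by 3: f'' + 6f' + 18f = 5*exp(-5*x).
Characteristic equation r² + 6r + 18 = 0 has discriminant (6)² - 4·(18) = -36 < 0, so r = -3 ± 3i.
Hence f_h = C1*cos(3*x)*exp(-3*x) + C2*exp(-3*x)*sin(3*x).
Try f_p = A*exp(-5*x). Substituting into the equation and dividing by exp(-5*x) gives A = 5/13, so f_p = 5*exp(-5*x)/13.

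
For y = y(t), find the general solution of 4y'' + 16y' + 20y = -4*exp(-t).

Divide through by 4: y'' + 4y' + 5y = -exp(-t).
Characteristic equation r² + 4r + 5 = 0 has discriminant (4)² - 4·(5) = -4 < 0, so r = -2 ± i.
Hence y_h = C1*cos(t)*exp(-2*t) + C2*exp(-2*t)*sin(t).
Try y_p = A*exp(-t). Substituting into the equation and dividing by exp(-t) gives A = -1/2, so y_p = -exp(-t)/2.

y = -exp(-t)/2 + C1*cos(t)*exp(-2*t) + C2*exp(-2*t)*sin(t)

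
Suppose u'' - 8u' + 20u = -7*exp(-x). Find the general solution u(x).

Characteristic equation r² - 8r + 20 = 0 has discriminant (-8)² - 4·(20) = -16 < 0, so r = 4 ± 2i.
Hence u_h = C1*cos(2*x)*exp(4*x) + C2*exp(4*x)*sin(2*x).
Try u_p = A*exp(-x). Substituting into the equation and dividing by exp(-x) gives A = -7/29, so u_p = -7*exp(-x)/29.

u = -7*exp(-x)/29 + C1*cos(2*x)*exp(4*x) + C2*exp(4*x)*sin(2*x)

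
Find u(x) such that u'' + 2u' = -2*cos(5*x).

Characteristic equation r² + 2r = 0 factors as (r + 2)r = 0, so r = -2, 0.
Hence u_h = C1*exp(-2*x) + C2.
Try u_p = A*cos(5*x) + B*sin(5*x). Substituting and equating the coefficients of cos(5x) and sin(5x) gives A = 2/29, B = -4/145, so u_p = -4*sin(5*x)/145 + 2*cos(5*x)/29.

u = C2 - 4*sin(5*x)/145 + 2*cos(5*x)/29 + C1*exp(-2*x)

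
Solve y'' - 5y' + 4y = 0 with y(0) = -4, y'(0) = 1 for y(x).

y = -17*exp(x)/3 + 5*exp(4*x)/3

Characteristic equation r² - 5r + 4 = 0 factors as (r - 4)(r - 1) = 0, so r = 4, 1.
Hence y_h = C1*exp(4*x) + C2*exp(x).
Apply the initial conditions: y(0) = C1 + C2 = -4 and y'(0) = C2 + 4*C1 = 1. Solving gives C1 = 5/3, C2 = -17/3.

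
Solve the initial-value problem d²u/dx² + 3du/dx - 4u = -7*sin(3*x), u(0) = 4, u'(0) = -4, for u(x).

Characteristic equation r² + 3r - 4 = 0 factors as (r + 4)(r - 1) = 0, so r = -4, 1.
Hence u_h = C1*exp(-4*x) + C2*exp(x).
Try u_p = A*cos(3*x) + B*sin(3*x). Substituting and equating the coefficients of cos(3x) and sin(3x) gives A = 63/250, B = 91/250, so u_p = 63*cos(3*x)/250 + 91*sin(3*x)/250.
General solution: u = 63*cos(3*x)/250 + 91*sin(3*x)/250 + C1*exp(-4*x) + C2*exp(x).
Apply the initial conditions: u(0) = 63/250 + C1 + C2 = 4 and u'(0) = 273/250 + C2 - 4*C1 = -4. Solving gives C1 = 221/125, C2 = 99/50.

u = 63*cos(3*x)/250 + 91*sin(3*x)/250 + 99*exp(x)/50 + 221*exp(-4*x)/125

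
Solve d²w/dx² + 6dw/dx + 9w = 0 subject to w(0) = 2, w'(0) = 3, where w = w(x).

Characteristic equation r² + 6r + 9 = 0 has discriminant (6)² - 4·(9) = 0, so r = -3 is a repeated root.
Hence w_h = (C1 + C2*x)*exp(-3*x).
Apply the initial conditions: w(0) = C1 = 2 and w'(0) = C2 - 3*C1 = 3. Solving gives C1 = 2, C2 = 9.

w = 2*exp(-3*x) + 9*x*exp(-3*x)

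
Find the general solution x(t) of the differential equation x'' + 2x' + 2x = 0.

Characteristic equation r² + 2r + 2 = 0 has discriminant (2)² - 4·(2) = -4 < 0, so r = -1 ± i.
Hence x_h = C1*cos(t)*exp(-t) + C2*exp(-t)*sin(t).

x = C1*cos(t)*exp(-t) + C2*exp(-t)*sin(t)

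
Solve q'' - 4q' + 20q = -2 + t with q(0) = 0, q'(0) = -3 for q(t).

q = -9/100 + t/20 - 323*exp(2*t)*sin(4*t)/400 + 9*cos(4*t)*exp(2*t)/100

Characteristic equation r² - 4r + 20 = 0 has discriminant (-4)² - 4·(20) = -64 < 0, so r = 2 ± 4i.
Hence q_h = C1*cos(4*t)*exp(2*t) + C2*exp(2*t)*sin(4*t).
For the particular solution try q_p = A0 + A1*t. Substituting and matching coefficients of each power of t gives A0 = -9/100, A1 = 1/20, so q_p = -9/100 + t/20.
General solution: q = -9/100 + t/20 + C1*cos(4*t)*exp(2*t) + C2*exp(2*t)*sin(4*t).
Apply the initial conditions: q(0) = -9/100 + C1 = 0 and q'(0) = 1/20 + 2*C1 + 4*C2 = -3. Solving gives C1 = 9/100, C2 = -323/400.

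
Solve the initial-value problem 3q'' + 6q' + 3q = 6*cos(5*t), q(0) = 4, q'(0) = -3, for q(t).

q = -12*cos(5*t)/169 + 5*sin(5*t)/169 + 688*exp(-t)/169 + 12*t*exp(-t)/13

Divide through by 3: q'' + 2q' + q = 2*cos(5*t).
Characteristic equation r² + 2r + 1 = 0 has discriminant (2)² - 4·(1) = 0, so r = -1 is a repeated root.
Hence q_h = (C1 + C2*t)*exp(-t).
Try q_p = A*cos(5*t) + B*sin(5*t). Substituting and equating the coefficients of cos(5t) and sin(5t) gives A = -12/169, B = 5/169, so q_p = -12*cos(5*t)/169 + 5*sin(5*t)/169.
General solution: q = -12*cos(5*t)/169 + 5*sin(5*t)/169 + C1*exp(-t) + C2*t*exp(-t).
Apply the initial conditions: q(0) = -12/169 + C1 = 4 and q'(0) = 25/169 + C2 - C1 = -3. Solving gives C1 = 688/169, C2 = 12/13.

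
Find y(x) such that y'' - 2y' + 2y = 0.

y = C1*cos(x)*exp(x) + C2*exp(x)*sin(x)

Characteristic equation r² - 2r + 2 = 0 has discriminant (-2)² - 4·(2) = -4 < 0, so r = 1 ± i.
Hence y_h = C1*cos(x)*exp(x) + C2*exp(x)*sin(x).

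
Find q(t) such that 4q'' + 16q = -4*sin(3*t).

q = sin(3*t)/5 + C1*cos(2*t) + C2*sin(2*t)

Divide through by 4: q'' + 4q = -sin(3*t).
Characteristic equation r² + 4 = 0 has discriminant (0)² - 4·(4) = -16 < 0, so r = ± 2i.
Hence q_h = C1*cos(2*t) + C2*sin(2*t).
Try q_p = A*cos(3*t) + B*sin(3*t). Substituting and equating the coefficients of cos(3t) and sin(3t) gives A = 0, B = 1/5, so q_p = sin(3*t)/5.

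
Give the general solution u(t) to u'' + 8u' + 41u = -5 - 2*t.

Characteristic equation r² + 8r + 41 = 0 has discriminant (8)² - 4·(41) = -100 < 0, so r = -4 ± 5i.
Hence u_h = C1*cos(5*t)*exp(-4*t) + C2*exp(-4*t)*sin(5*t).
For the particular solution try u_p = A0 + A1*t. Substituting and matching coefficients of each power of t gives A0 = -189/1681, A1 = -2/41, so u_p = -189/1681 - 2*t/41.

u = -189/1681 - 2*t/41 + C1*cos(5*t)*exp(-4*t) + C2*exp(-4*t)*sin(5*t)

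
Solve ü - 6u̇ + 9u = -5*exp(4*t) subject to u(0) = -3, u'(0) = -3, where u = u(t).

u = -5*exp(4*t) + 2*exp(3*t) + 11*t*exp(3*t)

Characteristic equation r² - 6r + 9 = 0 has discriminant (-6)² - 4·(9) = 0, so r = 3 is a repeated root.
Hence u_h = (C1 + C2*t)*exp(3*t).
Try u_p = A*exp(4*t). Substituting into the equation and dividing by exp(4*t) gives A = -5, so u_p = -5*exp(4*t).
General solution: u = -5*exp(4*t) + C1*exp(3*t) + C2*t*exp(3*t).
Apply the initial conditions: u(0) = -5 + C1 = -3 and u'(0) = -20 + C2 + 3*C1 = -3. Solving gives C1 = 2, C2 = 11.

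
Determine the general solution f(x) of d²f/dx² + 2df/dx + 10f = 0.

f = C1*cos(3*x)*exp(-x) + C2*exp(-x)*sin(3*x)

Characteristic equation r² + 2r + 10 = 0 has discriminant (2)² - 4·(10) = -36 < 0, so r = -1 ± 3i.
Hence f_h = C1*cos(3*x)*exp(-x) + C2*exp(-x)*sin(3*x).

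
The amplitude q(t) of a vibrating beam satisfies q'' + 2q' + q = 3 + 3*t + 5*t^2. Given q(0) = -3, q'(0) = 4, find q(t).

q = 27 - 30*exp(-t) - 17*t + 5*t**2 - 9*t*exp(-t)

Characteristic equation r² + 2r + 1 = 0 has discriminant (2)² - 4·(1) = 0, so r = -1 is a repeated root.
Hence q_h = (C1 + C2*t)*exp(-t).
For the particular solution try q_p = A0 + A1*t + A2*t^2. Substituting and matching coefficients of each power of t gives A0 = 27, A1 = -17, A2 = 5, so q_p = 27 - 17*t + 5*t^2.
General solution: q = 27 - 17*t + 5*t^2 + C1*exp(-t) + C2*t*exp(-t).
Apply the initial conditions: q(0) = 27 + C1 = -3 and q'(0) = -17 + C2 - C1 = 4. Solving gives C1 = -30, C2 = -9.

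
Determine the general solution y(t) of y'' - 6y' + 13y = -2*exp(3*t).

y = -exp(3*t)/2 + C1*cos(2*t)*exp(3*t) + C2*exp(3*t)*sin(2*t)

Characteristic equation r² - 6r + 13 = 0 has discriminant (-6)² - 4·(13) = -16 < 0, so r = 3 ± 2i.
Hence y_h = C1*cos(2*t)*exp(3*t) + C2*exp(3*t)*sin(2*t).
Try y_p = A*exp(3*t). Substituting into the equation and dividing by exp(3*t) gives A = -1/2, so y_p = -exp(3*t)/2.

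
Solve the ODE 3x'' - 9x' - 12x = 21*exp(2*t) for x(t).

Divide through by 3: x'' - 3x' - 4x = 7*exp(2*t).
Characteristic equation r² - 3r - 4 = 0 factors as (r + 1)(r - 4) = 0, so r = -1, 4.
Hence x_h = C1*exp(-t) + C2*exp(4*t).
Try x_p = A*exp(2*t). Substituting into the equation and dividing by exp(2*t) gives A = -7/6, so x_p = -7*exp(2*t)/6.

x = -7*exp(2*t)/6 + C1*exp(-t) + C2*exp(4*t)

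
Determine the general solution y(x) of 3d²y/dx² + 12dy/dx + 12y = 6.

y = 1/2 + C1*exp(-2*x) + C2*x*exp(-2*x)

Divide through by 3: y'' + 4y' + 4y = 2.
Characteristic equation r² + 4r + 4 = 0 has discriminant (4)² - 4·(4) = 0, so r = -2 is a repeated root.
Hence y_h = (C1 + C2*x)*exp(-2*x).
For the particular solution try y_p = A0. Substituting and matching coefficients of each power of x gives A0 = 1/2, so y_p = 1/2.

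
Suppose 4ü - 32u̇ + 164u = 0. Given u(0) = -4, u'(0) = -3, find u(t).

u = -4*cos(5*t)*exp(4*t) + 13*exp(4*t)*sin(5*t)/5

Divide through by 4: u'' - 8u' + 41u = 0.
Characteristic equation r² - 8r + 41 = 0 has discriminant (-8)² - 4·(41) = -100 < 0, so r = 4 ± 5i.
Hence u_h = C1*cos(5*t)*exp(4*t) + C2*exp(4*t)*sin(5*t).
Apply the initial conditions: u(0) = C1 = -4 and u'(0) = 4*C1 + 5*C2 = -3. Solving gives C1 = -4, C2 = 13/5.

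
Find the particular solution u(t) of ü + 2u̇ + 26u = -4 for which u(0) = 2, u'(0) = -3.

u = -2/13 - 11*exp(-t)*sin(5*t)/65 + 28*cos(5*t)*exp(-t)/13

Characteristic equation r² + 2r + 26 = 0 has discriminant (2)² - 4·(26) = -100 < 0, so r = -1 ± 5i.
Hence u_h = C1*cos(5*t)*exp(-t) + C2*exp(-t)*sin(5*t).
For the particular solution try u_p = A0. Substituting and matching coefficients of each power of t gives A0 = -2/13, so u_p = -2/13.
General solution: u = -2/13 + C1*cos(5*t)*exp(-t) + C2*exp(-t)*sin(5*t).
Apply the initial conditions: u(0) = -2/13 + C1 = 2 and u'(0) = -C1 + 5*C2 = -3. Solving gives C1 = 28/13, C2 = -11/65.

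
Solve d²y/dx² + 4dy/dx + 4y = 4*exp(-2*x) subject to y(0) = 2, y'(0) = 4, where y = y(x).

Characteristic equation r² + 4r + 4 = 0 has discriminant (4)² - 4·(4) = 0, so r = -2 is a repeated root.
Hence y_h = (C1 + C2*x)*exp(-2*x).
Since exp(-2*x) solves the homogeneous equation (r = -2 is a root of multiplicity 2), multiply the trial by x^2. Try y_p = A*x^2*exp(-2*x). Substituting into the equation and dividing by exp(-2*x) gives A = 2, so y_p = 2*x^2*exp(-2*x).
General solution: y = C1*exp(-2*x) + 2*x^2*exp(-2*x) + C2*x*exp(-2*x).
Apply the initial conditions: y(0) = C1 = 2 and y'(0) = C2 - 2*C1 = 4. Solving gives C1 = 2, C2 = 8.

y = 2*exp(-2*x) + 2*x**2*exp(-2*x) + 8*x*exp(-2*x)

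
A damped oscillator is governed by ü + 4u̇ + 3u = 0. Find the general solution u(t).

Characteristic equation r² + 4r + 3 = 0 factors as (r + 1)(r + 3) = 0, so r = -1, -3.
Hence u_h = C1*exp(-t) + C2*exp(-3*t).

u = C1*exp(-t) + C2*exp(-3*t)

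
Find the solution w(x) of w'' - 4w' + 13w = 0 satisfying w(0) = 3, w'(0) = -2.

Characteristic equation r² - 4r + 13 = 0 has discriminant (-4)² - 4·(13) = -36 < 0, so r = 2 ± 3i.
Hence w_h = C1*cos(3*x)*exp(2*x) + C2*exp(2*x)*sin(3*x).
Apply the initial conditions: w(0) = C1 = 3 and w'(0) = 2*C1 + 3*C2 = -2. Solving gives C1 = 3, C2 = -8/3.

w = 3*cos(3*x)*exp(2*x) - 8*exp(2*x)*sin(3*x)/3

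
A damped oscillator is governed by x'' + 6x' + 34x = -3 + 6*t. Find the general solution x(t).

x = -69/578 + 3*t/17 + C1*cos(5*t)*exp(-3*t) + C2*exp(-3*t)*sin(5*t)

Characteristic equation r² + 6r + 34 = 0 has discriminant (6)² - 4·(34) = -100 < 0, so r = -3 ± 5i.
Hence x_h = C1*cos(5*t)*exp(-3*t) + C2*exp(-3*t)*sin(5*t).
For the particular solution try x_p = A0 + A1*t. Substituting and matching coefficients of each power of t gives A0 = -69/578, A1 = 3/17, so x_p = -69/578 + 3*t/17.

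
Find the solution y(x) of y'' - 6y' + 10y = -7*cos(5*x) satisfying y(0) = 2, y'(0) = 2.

Characteristic equation r² - 6r + 10 = 0 has discriminant (-6)² - 4·(10) = -4 < 0, so r = 3 ± i.
Hence y_h = C1*cos(x)*exp(3*x) + C2*exp(3*x)*sin(x).
Try y_p = A*cos(5*x) + B*sin(5*x). Substituting and equating the coefficients of cos(5x) and sin(5x) gives A = 7/75, B = 14/75, so y_p = 7*cos(5*x)/75 + 14*sin(5*x)/75.
General solution: y = 7*cos(5*x)/75 + 14*sin(5*x)/75 + C1*cos(x)*exp(3*x) + C2*exp(3*x)*sin(x).
Apply the initial conditions: y(0) = 7/75 + C1 = 2 and y'(0) = 14/15 + C2 + 3*C1 = 2. Solving gives C1 = 143/75, C2 = -349/75.

y = 7*cos(5*x)/75 + 14*sin(5*x)/75 - 349*exp(3*x)*sin(x)/75 + 143*cos(x)*exp(3*x)/75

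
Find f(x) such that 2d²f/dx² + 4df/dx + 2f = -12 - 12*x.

f = 6 - 6*x + C1*exp(-x) + C2*x*exp(-x)

Divide through by 2: f'' + 2f' + f = -6 - 6*x.
Characteristic equation r² + 2r + 1 = 0 has discriminant (2)² - 4·(1) = 0, so r = -1 is a repeated root.
Hence f_h = (C1 + C2*x)*exp(-x).
For the particular solution try f_p = A0 + A1*x. Substituting and matching coefficients of each power of x gives A0 = 6, A1 = -6, so f_p = 6 - 6*x.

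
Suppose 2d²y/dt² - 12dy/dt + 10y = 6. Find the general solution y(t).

y = 3/5 + C1*exp(t) + C2*exp(5*t)

Divide through by 2: y'' - 6y' + 5y = 3.
Characteristic equation r² - 6r + 5 = 0 factors as (r - 1)(r - 5) = 0, so r = 1, 5.
Hence y_h = C1*exp(t) + C2*exp(5*t).
For the particular solution try y_p = A0. Substituting and matching coefficients of each power of t gives A0 = 3/5, so y_p = 3/5.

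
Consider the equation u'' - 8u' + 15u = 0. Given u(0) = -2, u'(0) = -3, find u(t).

u = -7*exp(3*t)/2 + 3*exp(5*t)/2

Characteristic equation r² - 8r + 15 = 0 factors as (r - 5)(r - 3) = 0, so r = 5, 3.
Hence u_h = C1*exp(5*t) + C2*exp(3*t).
Apply the initial conditions: u(0) = C1 + C2 = -2 and u'(0) = 3*C2 + 5*C1 = -3. Solving gives C1 = 3/2, C2 = -7/2.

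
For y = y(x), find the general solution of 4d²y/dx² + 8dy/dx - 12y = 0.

Divide through by 4: y'' + 2y' - 3y = 0.
Characteristic equation r² + 2r - 3 = 0 factors as (r - 1)(r + 3) = 0, so r = 1, -3.
Hence y_h = C1*exp(x) + C2*exp(-3*x).

y = C1*exp(x) + C2*exp(-3*x)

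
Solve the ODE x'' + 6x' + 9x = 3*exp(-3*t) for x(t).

x = C1*exp(-3*t) + 3*t**2*exp(-3*t)/2 + C2*t*exp(-3*t)

Characteristic equation r² + 6r + 9 = 0 has discriminant (6)² - 4·(9) = 0, so r = -3 is a repeated root.
Hence x_h = (C1 + C2*t)*exp(-3*t).
Since exp(-3*t) solves the homogeneous equation (r = -3 is a root of multiplicity 2), multiply the trial by t^2. Try x_p = A*t^2*exp(-3*t). Substituting into the equation and dividing by exp(-3*t) gives A = 3/2, so x_p = 3*t^2*exp(-3*t)/2.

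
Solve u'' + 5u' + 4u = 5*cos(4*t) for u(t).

u = -15*cos(4*t)/136 + 25*sin(4*t)/136 + C1*exp(-4*t) + C2*exp(-t)

Characteristic equation r² + 5r + 4 = 0 factors as (r + 4)(r + 1) = 0, so r = -4, -1.
Hence u_h = C1*exp(-4*t) + C2*exp(-t).
Try u_p = A*cos(4*t) + B*sin(4*t). Substituting and equating the coefficients of cos(4t) and sin(4t) gives A = -15/136, B = 25/136, so u_p = -15*cos(4*t)/136 + 25*sin(4*t)/136.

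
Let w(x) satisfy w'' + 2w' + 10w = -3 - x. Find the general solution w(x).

Characteristic equation r² + 2r + 10 = 0 has discriminant (2)² - 4·(10) = -36 < 0, so r = -1 ± 3i.
Hence w_h = C1*cos(3*x)*exp(-x) + C2*exp(-x)*sin(3*x).
For the particular solution try w_p = A0 + A1*x. Substituting and matching coefficients of each power of x gives A0 = -7/25, A1 = -1/10, so w_p = -7/25 - x/10.

w = -7/25 - x/10 + C1*cos(3*x)*exp(-x) + C2*exp(-x)*sin(3*x)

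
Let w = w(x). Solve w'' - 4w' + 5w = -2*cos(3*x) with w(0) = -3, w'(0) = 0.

Characteristic equation r² - 4r + 5 = 0 has discriminant (-4)² - 4·(5) = -4 < 0, so r = 2 ± i.
Hence w_h = C1*cos(x)*exp(2*x) + C2*exp(2*x)*sin(x).
Try w_p = A*cos(3*x) + B*sin(3*x). Substituting and equating the coefficients of cos(3x) and sin(3x) gives A = 1/20, B = 3/20, so w_p = cos(3*x)/20 + 3*sin(3*x)/20.
General solution: w = cos(3*x)/20 + 3*sin(3*x)/20 + C1*cos(x)*exp(2*x) + C2*exp(2*x)*sin(x).
Apply the initial conditions: w(0) = 1/20 + C1 = -3 and w'(0) = 9/20 + C2 + 2*C1 = 0. Solving gives C1 = -61/20, C2 = 113/20.

w = cos(3*x)/20 + 3*sin(3*x)/20 - 61*cos(x)*exp(2*x)/20 + 113*exp(2*x)*sin(x)/20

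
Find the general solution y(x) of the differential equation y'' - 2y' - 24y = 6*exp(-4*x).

y = C1*exp(6*x) + C2*exp(-4*x) - 3*x*exp(-4*x)/5

Characteristic equation r² - 2r - 24 = 0 factors as (r - 6)(r + 4) = 0, so r = 6, -4.
Hence y_h = C1*exp(6*x) + C2*exp(-4*x).
Since exp(-4*x) solves the homogeneous equation (r = -4 is a root of multiplicity 1), multiply the trial by x. Try y_p = A*x*exp(-4*x). Substituting into the equation and dividing by exp(-4*x) gives A = -3/5, so y_p = -3*x*exp(-4*x)/5.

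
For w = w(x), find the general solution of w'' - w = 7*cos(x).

w = -7*cos(x)/2 + C1*exp(x) + C2*exp(-x)

Characteristic equation r² - 1 = 0 factors as (r - 1)(r + 1) = 0, so r = 1, -1.
Hence w_h = C1*exp(x) + C2*exp(-x).
Try w_p = A*cos(x) + B*sin(x). Substituting and equating the coefficients of cos(x) and sin(x) gives A = -7/2, B = 0, so w_p = -7*cos(x)/2.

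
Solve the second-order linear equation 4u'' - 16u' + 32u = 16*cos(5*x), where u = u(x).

u = -80*sin(5*x)/689 - 68*cos(5*x)/689 + C1*cos(2*x)*exp(2*x) + C2*exp(2*x)*sin(2*x)

Divide through by 4: u'' - 4u' + 8u = 4*cos(5*x).
Characteristic equation r² - 4r + 8 = 0 has discriminant (-4)² - 4·(8) = -16 < 0, so r = 2 ± 2i.
Hence u_h = C1*cos(2*x)*exp(2*x) + C2*exp(2*x)*sin(2*x).
Try u_p = A*cos(5*x) + B*sin(5*x). Substituting and equating the coefficients of cos(5x) and sin(5x) gives A = -68/689, B = -80/689, so u_p = -80*sin(5*x)/689 - 68*cos(5*x)/689.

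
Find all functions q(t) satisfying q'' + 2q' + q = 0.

Characteristic equation r² + 2r + 1 = 0 has discriminant (2)² - 4·(1) = 0, so r = -1 is a repeated root.
Hence q_h = (C1 + C2*t)*exp(-t).

q = C1*exp(-t) + C2*t*exp(-t)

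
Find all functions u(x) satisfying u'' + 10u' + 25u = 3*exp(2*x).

u = 3*exp(2*x)/49 + C1*exp(-5*x) + C2*x*exp(-5*x)

Characteristic equation r² + 10r + 25 = 0 has discriminant (10)² - 4·(25) = 0, so r = -5 is a repeated root.
Hence u_h = (C1 + C2*x)*exp(-5*x).
Try u_p = A*exp(2*x). Substituting into the equation and dividing by exp(2*x) gives A = 3/49, so u_p = 3*exp(2*x)/49.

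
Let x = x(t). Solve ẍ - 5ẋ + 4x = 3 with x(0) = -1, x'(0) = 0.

x = 3/4 - 7*exp(t)/3 + 7*exp(4*t)/12

Characteristic equation r² - 5r + 4 = 0 factors as (r - 4)(r - 1) = 0, so r = 4, 1.
Hence x_h = C1*exp(4*t) + C2*exp(t).
For the particular solution try x_p = A0. Substituting and matching coefficients of each power of t gives A0 = 3/4, so x_p = 3/4.
General solution: x = 3/4 + C1*exp(4*t) + C2*exp(t).
Apply the initial conditions: x(0) = 3/4 + C1 + C2 = -1 and x'(0) = C2 + 4*C1 = 0. Solving gives C1 = 7/12, C2 = -7/3.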